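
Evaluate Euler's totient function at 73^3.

383688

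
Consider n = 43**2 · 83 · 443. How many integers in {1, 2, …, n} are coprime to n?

φ(67985881) = 67985881 · (1 − 1/43) · (1 − 1/83) · (1 − 1/443)
       = 67985881 · 1522248/1581067 = 65456664.

65456664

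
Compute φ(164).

Factor 164: 164 = 2**2 · 41.
φ(164) = 164 · (1 − 1/2) · (1 − 1/41)
       = 164 · 40/82 = 80.

80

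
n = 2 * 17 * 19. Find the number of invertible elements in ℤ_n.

288

φ(2) = 2 − 1 = 1.
φ(17) = 17 − 1 = 16.
φ(19) = 19 − 1 = 18.
φ(646) = 1 × 16 × 18 = 288.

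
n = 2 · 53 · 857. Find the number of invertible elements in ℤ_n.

44512

φ(2) = 2 − 1 = 1.
φ(53) = 53 − 1 = 52.
φ(857) = 857 − 1 = 856.
φ(90842) = 1 × 52 × 856 = 44512.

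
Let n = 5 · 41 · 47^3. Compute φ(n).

φ(5) = 5 − 1 = 4.
φ(41) = 41 − 1 = 40.
φ(47^3) = 47^3 − 47^2 = 103823 − 2209 = 101614.
Multiply: 4 · 40 · 101614 = 16258240.

16258240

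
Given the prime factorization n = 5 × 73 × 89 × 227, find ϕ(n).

5727744

φ(7374095) = 7374095 · (1 − 1/5) · (1 − 1/73) · (1 − 1/89) · (1 − 1/227)
       = 7374095 · 5727744/7374095 = 5727744.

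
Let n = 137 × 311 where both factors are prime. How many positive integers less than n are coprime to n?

42160

φ(137) = 137 − 1 = 136.
φ(311) = 311 − 1 = 310.
Multiply: 136 · 310 = 42160.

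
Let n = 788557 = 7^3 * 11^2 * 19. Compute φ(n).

582120

φ(7^3) = 7^2·(7−1) = 49·6 = 294.
φ(11^2) = 11^2 − 11^1 = 121 − 11 = 110.
φ(19) = 19 − 1 = 18.
φ(788557) = 294 × 110 × 18 = 582120.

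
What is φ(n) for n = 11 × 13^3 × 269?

5435040

φ(11) = 11 − 1 = 10.
φ(13^3) = 13^2·(13−1) = 169·12 = 2028.
φ(269) = 269 − 1 = 268.
Multiply: 10 · 2028 · 268 = 5435040.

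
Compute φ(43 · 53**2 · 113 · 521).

6741396480

φ(43) = 43 − 1 = 42.
φ(53^2) = 53^1·(53−1) = 53·52 = 2756.
φ(113) = 113 − 1 = 112.
φ(521) = 521 − 1 = 520.
Since φ is multiplicative, φ(7111093051) = 42 · 2756 · 112 · 520 = 6741396480.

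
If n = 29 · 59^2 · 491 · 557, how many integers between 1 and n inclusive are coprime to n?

φ(29) = 29 − 1 = 28.
φ(59^2) = 59^2 − 59^1 = 3481 − 59 = 3422.
φ(491) = 491 − 1 = 490.
φ(557) = 557 − 1 = 556.
Multiply: 28 · 3422 · 490 · 556 = 26104111040.

26104111040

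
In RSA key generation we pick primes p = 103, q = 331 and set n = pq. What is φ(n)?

φ(103) = 103 − 1 = 102.
φ(331) = 331 − 1 = 330.
φ(34093) = 102 × 330 = 33660.

33660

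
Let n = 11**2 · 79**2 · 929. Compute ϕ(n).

629016960

φ(701544569) = 701544569 · (1 − 1/11) · (1 − 1/79) · (1 − 1/929)
       = 701544569 · 723840/807301 = 629016960.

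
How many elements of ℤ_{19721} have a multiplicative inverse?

19721 = 13 * 37 * 41.
φ(19721) = 19721 · (1 − 1/13) · (1 − 1/37) · (1 − 1/41)
       = 19721 · 17280/19721 = 17280.

17280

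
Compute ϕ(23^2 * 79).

φ(41791) = 41791 · (1 − 1/23) · (1 − 1/79)
       = 41791 · 1716/1817 = 39468.

39468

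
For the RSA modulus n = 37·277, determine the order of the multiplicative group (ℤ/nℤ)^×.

φ(n) = (p − 1)(q − 1) = (37−1)(277−1) = 36·276 = 9936.

9936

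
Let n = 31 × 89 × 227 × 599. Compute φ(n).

φ(375149507) = 375149507 · (1 − 1/31) · (1 − 1/89) · (1 − 1/227) · (1 − 1/599)
       = 375149507 · 356790720/375149507 = 356790720.

356790720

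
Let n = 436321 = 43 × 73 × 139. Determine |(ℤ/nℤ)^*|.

417312

φ(43) = 43 − 1 = 42.
φ(73) = 73 − 1 = 72.
φ(139) = 139 − 1 = 138.
Since φ is multiplicative, φ(436321) = 42 · 72 · 138 = 417312.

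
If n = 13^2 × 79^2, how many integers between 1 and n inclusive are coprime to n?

φ(13^2) = 13^2 − 13^1 = 169 − 13 = 156.
φ(79^2) = 79^1·(79−1) = 79·78 = 6162.
Since φ is multiplicative, φ(1054729) = 156 · 6162 = 961272.

961272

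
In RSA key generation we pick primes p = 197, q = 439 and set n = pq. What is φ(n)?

85848

φ(86483) = 86483 · (1 − 1/197) · (1 − 1/439)
       = 86483 · 85848/86483 = 85848.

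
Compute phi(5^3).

100

φ(5^3) = 5^2·(5−1) = 25·4 = 100.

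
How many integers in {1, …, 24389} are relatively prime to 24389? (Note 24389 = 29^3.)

23548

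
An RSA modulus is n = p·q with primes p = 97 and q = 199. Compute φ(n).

19008

φ(19303) = 19303 · (1 − 1/97) · (1 − 1/199)
       = 19303 · 19008/19303 = 19008.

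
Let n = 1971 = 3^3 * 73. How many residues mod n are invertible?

1296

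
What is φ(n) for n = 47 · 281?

φ(47) = 47 − 1 = 46.
φ(281) = 281 − 1 = 280.
Since φ is multiplicative, φ(13207) = 46 · 280 = 12880.

12880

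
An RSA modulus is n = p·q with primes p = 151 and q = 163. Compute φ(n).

φ(24613) = 24613 · (1 − 1/151) · (1 − 1/163)
       = 24613 · 24300/24613 = 24300.

24300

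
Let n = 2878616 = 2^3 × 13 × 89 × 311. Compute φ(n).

1309440

φ(2878616) = 2878616 · (1 − 1/2) · (1 − 1/13) · (1 − 1/89) · (1 − 1/311)
       = 2878616 · 327360/719654 = 1309440.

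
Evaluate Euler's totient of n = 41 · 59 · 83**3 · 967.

φ(41) = 41 − 1 = 40.
φ(59) = 59 − 1 = 58.
φ(83^3) = 83^2·(83−1) = 6889·82 = 564898.
φ(967) = 967 − 1 = 966.
Since φ is multiplicative, φ(1337508712151) = 40 · 58 · 564898 · 966 = 1266004205760.

1266004205760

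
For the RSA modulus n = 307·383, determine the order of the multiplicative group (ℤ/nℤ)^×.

φ(pq) = (p−1)(q−1) = 306 · 382 = 116892.

116892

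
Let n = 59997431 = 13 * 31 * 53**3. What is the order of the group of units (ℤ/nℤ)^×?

φ(13) = 13 − 1 = 12.
φ(31) = 31 − 1 = 30.
φ(53^3) = 53^2·(53−1) = 2809·52 = 146068.
Since φ is multiplicative, φ(59997431) = 12 · 30 · 146068 = 52584480.

52584480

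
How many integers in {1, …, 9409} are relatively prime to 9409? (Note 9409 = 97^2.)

9312

φ(97^2) = 97^1·(97−1) = 97·96 = 9312.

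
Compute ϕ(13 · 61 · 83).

φ(65819) = 65819 · (1 − 1/13) · (1 − 1/61) · (1 − 1/83)
       = 65819 · 59040/65819 = 59040.

59040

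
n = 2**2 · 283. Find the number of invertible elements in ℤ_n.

564

φ(1132) = 1132 · (1 − 1/2) · (1 − 1/283)
       = 1132 · 282/566 = 564.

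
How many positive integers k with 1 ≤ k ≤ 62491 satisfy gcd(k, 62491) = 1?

47520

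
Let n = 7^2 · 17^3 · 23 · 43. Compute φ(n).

φ(7^2) = 7^1·(7−1) = 7·6 = 42.
φ(17^3) = 17^3 − 17^2 = 4913 − 289 = 4624.
φ(23) = 23 − 1 = 22.
φ(43) = 43 − 1 = 42.
Multiply: 42 · 4624 · 22 · 42 = 179448192.

179448192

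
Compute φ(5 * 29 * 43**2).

φ(268105) = 268105 · (1 − 1/5) · (1 − 1/29) · (1 − 1/43)
       = 268105 · 4704/6235 = 202272.

202272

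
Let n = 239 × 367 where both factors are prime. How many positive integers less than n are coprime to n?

φ(pq) = (p−1)(q−1) = 238 · 366 = 87108.

87108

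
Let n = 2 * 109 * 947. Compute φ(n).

φ(206446) = 206446 · (1 − 1/2) · (1 − 1/109) · (1 − 1/947)
       = 206446 · 102168/206446 = 102168.

102168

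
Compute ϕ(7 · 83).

492

φ(7) = 7 − 1 = 6.
φ(83) = 83 − 1 = 82.
φ(581) = 6 × 82 = 492.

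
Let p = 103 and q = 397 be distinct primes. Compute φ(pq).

For distinct primes, φ(pq) = (p−1)(q−1) = 102 × 396 = 40392.

40392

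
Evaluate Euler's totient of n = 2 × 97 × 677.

φ(131338) = 131338 · (1 − 1/2) · (1 − 1/97) · (1 − 1/677)
       = 131338 · 64896/131338 = 64896.

64896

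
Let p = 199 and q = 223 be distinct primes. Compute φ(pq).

43956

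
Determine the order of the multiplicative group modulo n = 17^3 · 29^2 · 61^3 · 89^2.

6565343507036160

φ(7428690730076333) = 7428690730076333 · (1 − 1/17) · (1 − 1/29) · (1 − 1/61) · (1 − 1/89)
       = 7428690730076333 · 2365440/2676497 = 6565343507036160.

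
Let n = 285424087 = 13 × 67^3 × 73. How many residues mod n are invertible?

φ(13) = 13 − 1 = 12.
φ(67^3) = 67^3 − 67^2 = 300763 − 4489 = 296274.
φ(73) = 73 − 1 = 72.
φ(285424087) = 12 × 296274 × 72 = 255980736.

255980736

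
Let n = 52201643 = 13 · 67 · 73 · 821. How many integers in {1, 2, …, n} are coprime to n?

φ(13) = 13 − 1 = 12.
φ(67) = 67 − 1 = 66.
φ(73) = 73 − 1 = 72.
φ(821) = 821 − 1 = 820.
Since φ is multiplicative, φ(52201643) = 12 · 66 · 72 · 820 = 46759680.

46759680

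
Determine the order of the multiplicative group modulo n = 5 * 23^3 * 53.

φ(5) = 5 − 1 = 4.
φ(23^3) = 23^3 − 23^2 = 12167 − 529 = 11638.
φ(53) = 53 − 1 = 52.
Since φ is multiplicative, φ(3224255) = 4 · 11638 · 52 = 2420704.

2420704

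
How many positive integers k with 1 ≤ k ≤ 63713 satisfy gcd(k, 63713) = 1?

63713 = 13^3 · 29.
φ(63713) = 63713 · (1 − 1/13) · (1 − 1/29)
       = 63713 · 336/377 = 56784.

56784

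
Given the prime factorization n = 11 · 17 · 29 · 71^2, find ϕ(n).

φ(11) = 11 − 1 = 10.
φ(17) = 17 − 1 = 16.
φ(29) = 29 − 1 = 28.
φ(71^2) = 71^2 − 71^1 = 5041 − 71 = 4970.
Multiply: 10 · 16 · 28 · 4970 = 22265600.

22265600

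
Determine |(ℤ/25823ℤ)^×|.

First factor: 25823 = 7^2 · 17 · 31.
φ(7^2) = 7^2 − 7^1 = 49 − 7 = 42.
φ(17) = 17 − 1 = 16.
φ(31) = 31 − 1 = 30.
φ(25823) = 42 × 16 × 30 = 20160.

20160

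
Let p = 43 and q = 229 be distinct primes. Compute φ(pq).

9576

φ(43) = 43 − 1 = 42.
φ(229) = 229 − 1 = 228.
φ(9847) = 42 × 228 = 9576.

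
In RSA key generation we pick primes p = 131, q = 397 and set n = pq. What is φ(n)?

51480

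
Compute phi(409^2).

φ(167281) = 167281 · (1 − 1/409)
       = 167281 · 408/409 = 166872.

166872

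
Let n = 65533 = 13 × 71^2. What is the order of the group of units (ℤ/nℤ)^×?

φ(65533) = 65533 · (1 − 1/13) · (1 − 1/71)
       = 65533 · 840/923 = 59640.

59640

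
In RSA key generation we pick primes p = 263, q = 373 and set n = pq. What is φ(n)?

φ(n) = (p − 1)(q − 1) = (263−1)(373−1) = 262·372 = 97464.

97464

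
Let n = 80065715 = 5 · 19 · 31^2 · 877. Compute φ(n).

φ(80065715) = 80065715 · (1 − 1/5) · (1 − 1/19) · (1 − 1/31) · (1 − 1/877)
       = 80065715 · 1892160/2582765 = 58656960.

58656960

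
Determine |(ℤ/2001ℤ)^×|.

Prime factorization: 2001 = 3 · 23 · 29.
φ(2001) = 2001 · (1 − 1/3) · (1 − 1/23) · (1 − 1/29)
       = 2001 · 1232/2001 = 1232.

1232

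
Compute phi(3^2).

6

φ(9) = 9 · (1 − 1/3)
       = 9 · 2/3 = 6.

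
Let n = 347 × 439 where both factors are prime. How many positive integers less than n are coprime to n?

φ(pq) = (p−1)(q−1) = 346 · 438 = 151548.

151548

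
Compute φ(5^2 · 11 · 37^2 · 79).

20779200

φ(29741525) = 29741525 · (1 − 1/5) · (1 − 1/11) · (1 − 1/37) · (1 − 1/79)
       = 29741525 · 112320/160765 = 20779200.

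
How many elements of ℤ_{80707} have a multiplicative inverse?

Factor 80707: 80707 = 11^2 × 23 × 29.
φ(11^2) = 11^1·(11−1) = 11·10 = 110.
φ(23) = 23 − 1 = 22.
φ(29) = 29 − 1 = 28.
φ(80707) = 110 × 22 × 28 = 67760.

67760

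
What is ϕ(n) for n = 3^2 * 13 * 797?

57312

φ(93249) = 93249 · (1 − 1/3) · (1 − 1/13) · (1 − 1/797)
       = 93249 · 19104/31083 = 57312.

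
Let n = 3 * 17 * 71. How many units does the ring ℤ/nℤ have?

2240

φ(3621) = 3621 · (1 − 1/3) · (1 − 1/17) · (1 − 1/71)
       = 3621 · 2240/3621 = 2240.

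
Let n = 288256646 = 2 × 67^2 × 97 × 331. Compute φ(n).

140088960

φ(2) = 2 − 1 = 1.
φ(67^2) = 67^2 − 67^1 = 4489 − 67 = 4422.
φ(97) = 97 − 1 = 96.
φ(331) = 331 − 1 = 330.
φ(288256646) = 1 × 4422 × 96 × 330 = 140088960.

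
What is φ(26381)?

Factor 26381: 26381 = 23 * 31 * 37.
φ(26381) = 26381 · (1 − 1/23) · (1 − 1/31) · (1 − 1/37)
       = 26381 · 23760/26381 = 23760.

23760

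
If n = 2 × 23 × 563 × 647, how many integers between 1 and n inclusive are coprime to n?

7987144

φ(2) = 2 − 1 = 1.
φ(23) = 23 − 1 = 22.
φ(563) = 563 − 1 = 562.
φ(647) = 647 − 1 = 646.
Multiply: 1 · 22 · 562 · 646 = 7987144.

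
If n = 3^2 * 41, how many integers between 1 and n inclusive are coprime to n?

φ(369) = 369 · (1 − 1/3) · (1 − 1/41)
       = 369 · 80/123 = 240.

240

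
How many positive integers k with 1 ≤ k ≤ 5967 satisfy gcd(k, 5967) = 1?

First factor: 5967 = 3^3 · 13 · 17.
φ(3^3) = 3^3 − 3^2 = 27 − 9 = 18.
φ(13) = 13 − 1 = 12.
φ(17) = 17 − 1 = 16.
Since φ is multiplicative, φ(5967) = 18 · 12 · 16 = 3456.

3456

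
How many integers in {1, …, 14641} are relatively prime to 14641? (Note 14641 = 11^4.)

13310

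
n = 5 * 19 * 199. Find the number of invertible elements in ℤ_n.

14256

φ(5) = 5 − 1 = 4.
φ(19) = 19 − 1 = 18.
φ(199) = 199 − 1 = 198.
φ(18905) = 4 × 18 × 198 = 14256.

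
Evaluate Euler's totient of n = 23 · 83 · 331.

595320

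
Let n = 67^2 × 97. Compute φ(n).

φ(435433) = 435433 · (1 − 1/67) · (1 − 1/97)
       = 435433 · 6336/6499 = 424512.

424512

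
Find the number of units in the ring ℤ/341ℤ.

Factor 341: 341 = 11 × 31.
φ(341) = 341 · (1 − 1/11) · (1 − 1/31)
       = 341 · 300/341 = 300.

300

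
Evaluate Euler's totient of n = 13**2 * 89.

13728

φ(15041) = 15041 · (1 − 1/13) · (1 − 1/89)
       = 15041 · 1056/1157 = 13728.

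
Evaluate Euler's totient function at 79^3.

φ(79^3) = 79^2·(79−1) = 6241·78 = 486798.

486798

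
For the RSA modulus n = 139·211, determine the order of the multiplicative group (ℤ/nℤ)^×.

φ(29329) = 29329 · (1 − 1/139) · (1 − 1/211)
       = 29329 · 28980/29329 = 28980.

28980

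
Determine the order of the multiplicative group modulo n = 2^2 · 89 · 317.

55616

φ(2^2) = 2^2 − 2^1 = 4 − 2 = 2.
φ(89) = 89 − 1 = 88.
φ(317) = 317 − 1 = 316.
Multiply: 2 · 88 · 316 = 55616.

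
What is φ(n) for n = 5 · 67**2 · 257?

φ(5768365) = 5768365 · (1 − 1/5) · (1 − 1/67) · (1 − 1/257)
       = 5768365 · 67584/86095 = 4528128.

4528128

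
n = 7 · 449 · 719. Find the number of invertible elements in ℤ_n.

1929984

φ(7) = 7 − 1 = 6.
φ(449) = 449 − 1 = 448.
φ(719) = 719 − 1 = 718.
Since φ is multiplicative, φ(2259817) = 6 · 448 · 718 = 1929984.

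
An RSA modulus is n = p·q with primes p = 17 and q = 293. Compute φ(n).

4672

φ(n) = (p − 1)(q − 1) = (17−1)(293−1) = 16·292 = 4672.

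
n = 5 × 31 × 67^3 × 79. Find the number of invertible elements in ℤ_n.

2773124640

φ(5) = 5 − 1 = 4.
φ(31) = 31 − 1 = 30.
φ(67^3) = 67^2·(67−1) = 4489·66 = 296274.
φ(79) = 79 − 1 = 78.
Multiply: 4 · 30 · 296274 · 78 = 2773124640.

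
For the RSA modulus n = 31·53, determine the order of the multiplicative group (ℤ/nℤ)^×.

φ(1643) = 1643 · (1 − 1/31) · (1 − 1/53)
       = 1643 · 1560/1643 = 1560.

1560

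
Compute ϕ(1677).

1008

Prime factorization: 1677 = 3 · 13 · 43.
φ(1677) = 1677 · (1 − 1/3) · (1 − 1/13) · (1 − 1/43)
       = 1677 · 1008/1677 = 1008.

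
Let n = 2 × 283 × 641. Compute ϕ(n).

φ(2) = 2 − 1 = 1.
φ(283) = 283 − 1 = 282.
φ(641) = 641 − 1 = 640.
Since φ is multiplicative, φ(362806) = 1 · 282 · 640 = 180480.

180480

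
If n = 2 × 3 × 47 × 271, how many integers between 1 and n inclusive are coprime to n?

24840

φ(76422) = 76422 · (1 − 1/2) · (1 − 1/3) · (1 − 1/47) · (1 − 1/271)
       = 76422 · 24840/76422 = 24840.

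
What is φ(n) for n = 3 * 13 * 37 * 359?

φ(518037) = 518037 · (1 − 1/3) · (1 − 1/13) · (1 − 1/37) · (1 − 1/359)
       = 518037 · 309312/518037 = 309312.

309312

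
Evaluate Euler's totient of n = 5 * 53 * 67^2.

919776

φ(1189585) = 1189585 · (1 − 1/5) · (1 − 1/53) · (1 − 1/67)
       = 1189585 · 13728/17755 = 919776.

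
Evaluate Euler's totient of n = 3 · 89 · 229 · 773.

φ(3) = 3 − 1 = 2.
φ(89) = 89 − 1 = 88.
φ(229) = 229 − 1 = 228.
φ(773) = 773 − 1 = 772.
φ(47263539) = 2 × 88 × 228 × 772 = 30978816.

30978816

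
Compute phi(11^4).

φ(14641) = 14641 · (1 − 1/11)
       = 14641 · 10/11 = 13310.

13310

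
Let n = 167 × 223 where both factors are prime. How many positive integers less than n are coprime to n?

For distinct primes, φ(pq) = (p−1)(q−1) = 166 × 222 = 36852.

36852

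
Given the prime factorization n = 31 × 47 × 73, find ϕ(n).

99360

φ(106361) = 106361 · (1 − 1/31) · (1 − 1/47) · (1 − 1/73)
       = 106361 · 99360/106361 = 99360.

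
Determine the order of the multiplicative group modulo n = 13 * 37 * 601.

259200

φ(13) = 13 − 1 = 12.
φ(37) = 37 − 1 = 36.
φ(601) = 601 − 1 = 600.
Since φ is multiplicative, φ(289081) = 12 · 36 · 600 = 259200.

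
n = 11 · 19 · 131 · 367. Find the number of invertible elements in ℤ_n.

8564400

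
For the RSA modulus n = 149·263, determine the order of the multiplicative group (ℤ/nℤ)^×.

For distinct primes, φ(pq) = (p−1)(q−1) = 148 × 262 = 38776.

38776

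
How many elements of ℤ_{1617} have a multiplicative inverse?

Factor 1617: 1617 = 3 × 7**2 × 11.
φ(1617) = 1617 · (1 − 1/3) · (1 − 1/7) · (1 − 1/11)
       = 1617 · 120/231 = 840.

840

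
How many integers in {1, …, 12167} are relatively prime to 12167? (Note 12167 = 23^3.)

11638

φ(12167) = 12167 · (1 − 1/23)
       = 12167 · 22/23 = 11638.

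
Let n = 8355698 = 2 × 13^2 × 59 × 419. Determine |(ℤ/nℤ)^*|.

3782064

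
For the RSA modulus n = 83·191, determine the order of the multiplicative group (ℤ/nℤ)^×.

For distinct primes, φ(pq) = (p−1)(q−1) = 82 × 190 = 15580.

15580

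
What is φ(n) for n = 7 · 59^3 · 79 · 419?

39496094352

φ(47587751953) = 47587751953 · (1 − 1/7) · (1 − 1/59) · (1 − 1/79) · (1 − 1/419)
       = 47587751953 · 11346192/13670713 = 39496094352.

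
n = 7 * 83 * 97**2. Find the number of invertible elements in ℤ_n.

4581504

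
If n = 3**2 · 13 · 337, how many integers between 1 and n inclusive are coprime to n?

24192

φ(39429) = 39429 · (1 − 1/3) · (1 − 1/13) · (1 − 1/337)
       = 39429 · 8064/13143 = 24192.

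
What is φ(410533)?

345600

First factor: 410533 = 17 · 19 · 31 · 41.
φ(410533) = 410533 · (1 − 1/17) · (1 − 1/19) · (1 − 1/31) · (1 − 1/41)
       = 410533 · 345600/410533 = 345600.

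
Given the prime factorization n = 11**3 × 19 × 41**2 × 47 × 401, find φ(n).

φ(801201217223) = 801201217223 · (1 − 1/11) · (1 − 1/19) · (1 − 1/41) · (1 − 1/47) · (1 − 1/401)
       = 801201217223 · 132480000/161499943 = 657233280000.

657233280000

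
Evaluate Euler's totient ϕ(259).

Prime factorization: 259 = 7 · 37.
φ(7) = 7 − 1 = 6.
φ(37) = 37 − 1 = 36.
φ(259) = 6 × 36 = 216.

216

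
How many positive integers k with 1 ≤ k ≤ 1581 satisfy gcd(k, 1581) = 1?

First factor: 1581 = 3 × 17 × 31.
φ(1581) = 1581 · (1 − 1/3) · (1 − 1/17) · (1 − 1/31)
       = 1581 · 960/1581 = 960.

960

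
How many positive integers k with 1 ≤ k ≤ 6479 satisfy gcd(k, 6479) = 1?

First factor: 6479 = 11 · 19 · 31.
φ(6479) = 6479 · (1 − 1/11) · (1 − 1/19) · (1 − 1/31)
       = 6479 · 5400/6479 = 5400.

5400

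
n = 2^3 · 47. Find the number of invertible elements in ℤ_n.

φ(376) = 376 · (1 − 1/2) · (1 − 1/47)
       = 376 · 46/94 = 184.

184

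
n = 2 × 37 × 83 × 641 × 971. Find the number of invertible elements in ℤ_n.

1832601600

φ(3822848362) = 3822848362 · (1 − 1/2) · (1 − 1/37) · (1 − 1/83) · (1 − 1/641) · (1 − 1/971)
       = 3822848362 · 1832601600/3822848362 = 1832601600.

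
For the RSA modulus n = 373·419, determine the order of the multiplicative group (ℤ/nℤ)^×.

φ(pq) = (p−1)(q−1) = 372 · 418 = 155496.

155496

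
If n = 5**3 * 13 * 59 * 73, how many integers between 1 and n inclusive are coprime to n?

5011200

φ(5^3) = 5^2·(5−1) = 25·4 = 100.
φ(13) = 13 − 1 = 12.
φ(59) = 59 − 1 = 58.
φ(73) = 73 − 1 = 72.
Multiply: 100 · 12 · 58 · 72 = 5011200.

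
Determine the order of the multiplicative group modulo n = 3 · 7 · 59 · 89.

61248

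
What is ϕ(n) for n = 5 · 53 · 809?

168064

φ(214385) = 214385 · (1 − 1/5) · (1 − 1/53) · (1 − 1/809)
       = 214385 · 168064/214385 = 168064.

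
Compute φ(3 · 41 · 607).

48480

φ(3) = 3 − 1 = 2.
φ(41) = 41 − 1 = 40.
φ(607) = 607 − 1 = 606.
Multiply: 2 · 40 · 606 = 48480.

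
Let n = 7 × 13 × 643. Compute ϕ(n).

46224

φ(58513) = 58513 · (1 − 1/7) · (1 − 1/13) · (1 − 1/643)
       = 58513 · 46224/58513 = 46224.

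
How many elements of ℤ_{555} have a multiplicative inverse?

Factor 555: 555 = 3 × 5 × 37.
φ(555) = 555 · (1 − 1/3) · (1 − 1/5) · (1 − 1/37)
       = 555 · 288/555 = 288.

288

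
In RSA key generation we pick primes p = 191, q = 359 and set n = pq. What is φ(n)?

68020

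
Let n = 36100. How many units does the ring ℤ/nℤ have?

Prime factorization: 36100 = 2^2 * 5^2 * 19^2.
φ(2^2) = 2^2 − 2^1 = 4 − 2 = 2.
φ(5^2) = 5^2 − 5^1 = 25 − 5 = 20.
φ(19^2) = 19^1·(19−1) = 19·18 = 342.
φ(36100) = 2 × 20 × 342 = 13680.

13680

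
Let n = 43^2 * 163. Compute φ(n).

292572

φ(43^2) = 43^1·(43−1) = 43·42 = 1806.
φ(163) = 163 − 1 = 162.
Since φ is multiplicative, φ(301387) = 1806 · 162 = 292572.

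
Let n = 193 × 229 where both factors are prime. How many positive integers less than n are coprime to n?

φ(44197) = 44197 · (1 − 1/193) · (1 − 1/229)
       = 44197 · 43776/44197 = 43776.

43776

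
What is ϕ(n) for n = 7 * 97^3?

5419584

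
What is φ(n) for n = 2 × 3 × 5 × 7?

φ(210) = 210 · (1 − 1/2) · (1 − 1/3) · (1 − 1/5) · (1 − 1/7)
       = 210 · 48/210 = 48.

48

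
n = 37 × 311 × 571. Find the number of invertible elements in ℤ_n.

φ(37) = 37 − 1 = 36.
φ(311) = 311 − 1 = 310.
φ(571) = 571 − 1 = 570.
φ(6570497) = 36 × 310 × 570 = 6361200.

6361200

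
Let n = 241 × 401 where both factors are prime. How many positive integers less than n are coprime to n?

φ(pq) = (p−1)(q−1) = 240 · 400 = 96000.

96000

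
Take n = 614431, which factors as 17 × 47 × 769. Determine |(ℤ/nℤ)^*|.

φ(17) = 17 − 1 = 16.
φ(47) = 47 − 1 = 46.
φ(769) = 769 − 1 = 768.
φ(614431) = 16 × 46 × 768 = 565248.

565248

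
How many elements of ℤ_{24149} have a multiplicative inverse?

21600

24149 = 19 * 31 * 41.
φ(24149) = 24149 · (1 − 1/19) · (1 − 1/31) · (1 − 1/41)
       = 24149 · 21600/24149 = 21600.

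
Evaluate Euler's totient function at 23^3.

φ(23^3) = 23^2·(23−1) = 529·22 = 11638.

11638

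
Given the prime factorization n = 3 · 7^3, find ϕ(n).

588

φ(1029) = 1029 · (1 − 1/3) · (1 − 1/7)
       = 1029 · 12/21 = 588.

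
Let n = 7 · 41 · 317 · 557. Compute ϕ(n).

42167040

φ(7) = 7 − 1 = 6.
φ(41) = 41 − 1 = 40.
φ(317) = 317 − 1 = 316.
φ(557) = 557 − 1 = 556.
Multiply: 6 · 40 · 316 · 556 = 42167040.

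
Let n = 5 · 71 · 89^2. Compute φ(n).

φ(5) = 5 − 1 = 4.
φ(71) = 71 − 1 = 70.
φ(89^2) = 89^2 − 89^1 = 7921 − 89 = 7832.
Since φ is multiplicative, φ(2811955) = 4 · 70 · 7832 = 2192960.

2192960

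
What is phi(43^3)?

77658

φ(79507) = 79507 · (1 − 1/43)
       = 79507 · 42/43 = 77658.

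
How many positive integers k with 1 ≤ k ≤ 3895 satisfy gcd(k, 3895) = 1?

2880

Factor 3895: 3895 = 5 · 19 · 41.
φ(5) = 5 − 1 = 4.
φ(19) = 19 − 1 = 18.
φ(41) = 41 − 1 = 40.
φ(3895) = 4 × 18 × 40 = 2880.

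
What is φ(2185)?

2185 = 5 * 19 * 23.
φ(5) = 5 − 1 = 4.
φ(19) = 19 − 1 = 18.
φ(23) = 23 − 1 = 22.
Multiply: 4 · 18 · 22 = 1584.

1584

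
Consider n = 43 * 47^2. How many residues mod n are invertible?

90804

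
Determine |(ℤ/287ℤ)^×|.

240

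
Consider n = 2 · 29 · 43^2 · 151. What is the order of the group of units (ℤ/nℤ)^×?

7585200

φ(16193542) = 16193542 · (1 − 1/2) · (1 − 1/29) · (1 − 1/43) · (1 − 1/151)
       = 16193542 · 176400/376594 = 7585200.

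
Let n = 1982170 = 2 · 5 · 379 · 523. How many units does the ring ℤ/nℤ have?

φ(1982170) = 1982170 · (1 − 1/2) · (1 − 1/5) · (1 − 1/379) · (1 − 1/523)
       = 1982170 · 789264/1982170 = 789264.

789264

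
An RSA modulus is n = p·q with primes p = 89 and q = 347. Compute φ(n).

30448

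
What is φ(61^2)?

φ(61^2) = 61^1·(61−1) = 61·60 = 3660.

3660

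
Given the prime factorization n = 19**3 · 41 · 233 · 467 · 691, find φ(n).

φ(21144406940819) = 21144406940819 · (1 − 1/19) · (1 − 1/41) · (1 − 1/233) · (1 − 1/467) · (1 − 1/691)
       = 21144406940819 · 53710041600/58571764379 = 19389325017600.

19389325017600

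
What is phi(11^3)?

1210

φ(1331) = 1331 · (1 − 1/11)
       = 1331 · 10/11 = 1210.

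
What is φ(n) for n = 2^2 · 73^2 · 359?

3763296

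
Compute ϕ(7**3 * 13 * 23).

φ(102557) = 102557 · (1 − 1/7) · (1 − 1/13) · (1 − 1/23)
       = 102557 · 1584/2093 = 77616.

77616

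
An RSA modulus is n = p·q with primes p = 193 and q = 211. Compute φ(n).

40320

φ(40723) = 40723 · (1 − 1/193) · (1 − 1/211)
       = 40723 · 40320/40723 = 40320.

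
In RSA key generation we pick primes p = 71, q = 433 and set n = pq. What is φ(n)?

φ(71) = 71 − 1 = 70.
φ(433) = 433 − 1 = 432.
Since φ is multiplicative, φ(30743) = 70 · 432 = 30240.

30240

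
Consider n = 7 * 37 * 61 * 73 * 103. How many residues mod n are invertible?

φ(118792681) = 118792681 · (1 − 1/7) · (1 − 1/37) · (1 − 1/61) · (1 − 1/73) · (1 − 1/103)
       = 118792681 · 95178240/118792681 = 95178240.

95178240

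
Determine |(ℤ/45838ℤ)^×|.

Factor 45838: 45838 = 2 · 13 · 41 · 43.
φ(45838) = 45838 · (1 − 1/2) · (1 − 1/13) · (1 − 1/41) · (1 − 1/43)
       = 45838 · 20160/45838 = 20160.

20160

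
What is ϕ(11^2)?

φ(121) = 121 · (1 − 1/11)
       = 121 · 10/11 = 110.

110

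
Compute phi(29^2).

φ(841) = 841 · (1 − 1/29)
       = 841 · 28/29 = 812.

812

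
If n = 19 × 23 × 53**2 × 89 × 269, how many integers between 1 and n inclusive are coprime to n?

φ(19) = 19 − 1 = 18.
φ(23) = 23 − 1 = 22.
φ(53^2) = 53^2 − 53^1 = 2809 − 53 = 2756.
φ(89) = 89 − 1 = 88.
φ(269) = 269 − 1 = 268.
Since φ is multiplicative, φ(29388367553) = 18 · 22 · 2756 · 88 · 268 = 25739011584.

25739011584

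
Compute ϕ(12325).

Prime factorization: 12325 = 5^2 × 17 × 29.
φ(5^2) = 5^2 − 5^1 = 25 − 5 = 20.
φ(17) = 17 − 1 = 16.
φ(29) = 29 − 1 = 28.
Multiply: 20 · 16 · 28 = 8960.

8960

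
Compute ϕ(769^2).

φ(591361) = 591361 · (1 − 1/769)
       = 591361 · 768/769 = 590592.

590592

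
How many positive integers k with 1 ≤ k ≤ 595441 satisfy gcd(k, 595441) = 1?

Prime factorization: 595441 = 7 * 11**2 * 19 * 37.
φ(595441) = 595441 · (1 − 1/7) · (1 − 1/11) · (1 − 1/19) · (1 − 1/37)
       = 595441 · 38880/54131 = 427680.

427680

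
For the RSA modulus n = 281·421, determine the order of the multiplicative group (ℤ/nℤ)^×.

117600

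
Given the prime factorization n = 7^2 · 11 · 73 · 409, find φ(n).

12337920

φ(16092923) = 16092923 · (1 − 1/7) · (1 − 1/11) · (1 − 1/73) · (1 − 1/409)
       = 16092923 · 1762560/2298989 = 12337920.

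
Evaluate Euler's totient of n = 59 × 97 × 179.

991104

φ(1024417) = 1024417 · (1 − 1/59) · (1 − 1/97) · (1 − 1/179)
       = 1024417 · 991104/1024417 = 991104.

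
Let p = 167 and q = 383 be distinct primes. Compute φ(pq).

63412

For distinct primes, φ(pq) = (p−1)(q−1) = 166 × 382 = 63412.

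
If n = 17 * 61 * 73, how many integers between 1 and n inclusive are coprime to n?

φ(75701) = 75701 · (1 − 1/17) · (1 − 1/61) · (1 − 1/73)
       = 75701 · 69120/75701 = 69120.

69120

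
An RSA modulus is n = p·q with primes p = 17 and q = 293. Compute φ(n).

4672

φ(4981) = 4981 · (1 − 1/17) · (1 − 1/293)
       = 4981 · 4672/4981 = 4672.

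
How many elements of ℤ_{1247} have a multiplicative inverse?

1176

Factor 1247: 1247 = 29 · 43.
φ(29) = 29 − 1 = 28.
φ(43) = 43 − 1 = 42.
Since φ is multiplicative, φ(1247) = 28 · 42 = 1176.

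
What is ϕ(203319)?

Factor 203319: 203319 = 3^2 × 19 × 29 × 41.
φ(3^2) = 3^2 − 3^1 = 9 − 3 = 6.
φ(19) = 19 − 1 = 18.
φ(29) = 29 − 1 = 28.
φ(41) = 41 − 1 = 40.
Multiply: 6 · 18 · 28 · 40 = 120960.

120960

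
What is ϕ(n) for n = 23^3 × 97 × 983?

1097137536

φ(1160135617) = 1160135617 · (1 − 1/23) · (1 − 1/97) · (1 − 1/983)
       = 1160135617 · 2073984/2193073 = 1097137536.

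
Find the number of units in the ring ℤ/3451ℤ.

3451 = 7 × 17 × 29.
φ(3451) = 3451 · (1 − 1/7) · (1 − 1/17) · (1 − 1/29)
       = 3451 · 2688/3451 = 2688.

2688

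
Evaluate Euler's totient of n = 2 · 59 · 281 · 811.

13154400

φ(26891138) = 26891138 · (1 − 1/2) · (1 − 1/59) · (1 − 1/281) · (1 − 1/811)
       = 26891138 · 13154400/26891138 = 13154400.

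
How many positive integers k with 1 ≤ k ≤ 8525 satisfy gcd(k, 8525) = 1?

6000

8525 = 5^2 · 11 · 31.
φ(5^2) = 5^2 − 5^1 = 25 − 5 = 20.
φ(11) = 11 − 1 = 10.
φ(31) = 31 − 1 = 30.
Multiply: 20 · 10 · 30 = 6000.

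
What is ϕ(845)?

624

Prime factorization: 845 = 5 · 13**2.
φ(845) = 845 · (1 − 1/5) · (1 − 1/13)
       = 845 · 48/65 = 624.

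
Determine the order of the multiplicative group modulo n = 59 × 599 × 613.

φ(21664033) = 21664033 · (1 − 1/59) · (1 − 1/599) · (1 − 1/613)
       = 21664033 · 21226608/21664033 = 21226608.

21226608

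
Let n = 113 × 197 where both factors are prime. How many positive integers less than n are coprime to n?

φ(pq) = (p−1)(q−1) = 112 · 196 = 21952.

21952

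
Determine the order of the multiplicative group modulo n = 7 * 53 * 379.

117936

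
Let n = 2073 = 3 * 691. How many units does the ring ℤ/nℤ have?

φ(2073) = 2073 · (1 − 1/3) · (1 − 1/691)
       = 2073 · 1380/2073 = 1380.

1380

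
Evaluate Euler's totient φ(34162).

Factor 34162: 34162 = 2 · 19 · 29 · 31.
φ(34162) = 34162 · (1 − 1/2) · (1 − 1/19) · (1 − 1/29) · (1 − 1/31)
       = 34162 · 15120/34162 = 15120.

15120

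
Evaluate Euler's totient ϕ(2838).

First factor: 2838 = 2 · 3 · 11 · 43.
φ(2) = 2 − 1 = 1.
φ(3) = 3 − 1 = 2.
φ(11) = 11 − 1 = 10.
φ(43) = 43 − 1 = 42.
Since φ is multiplicative, φ(2838) = 1 · 2 · 10 · 42 = 840.

840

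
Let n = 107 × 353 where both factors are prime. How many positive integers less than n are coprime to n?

For distinct primes, φ(pq) = (p−1)(q−1) = 106 × 352 = 37312.

37312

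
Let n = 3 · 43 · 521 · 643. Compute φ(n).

28042560

φ(43215387) = 43215387 · (1 − 1/3) · (1 − 1/43) · (1 − 1/521) · (1 − 1/643)
       = 43215387 · 28042560/43215387 = 28042560.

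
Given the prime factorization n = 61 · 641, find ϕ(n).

38400

φ(39101) = 39101 · (1 − 1/61) · (1 − 1/641)
       = 39101 · 38400/39101 = 38400.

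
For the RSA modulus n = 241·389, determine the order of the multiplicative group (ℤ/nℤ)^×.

93120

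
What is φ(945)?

432

Prime factorization: 945 = 3^3 · 5 · 7.
φ(945) = 945 · (1 − 1/3) · (1 − 1/5) · (1 − 1/7)
       = 945 · 48/105 = 432.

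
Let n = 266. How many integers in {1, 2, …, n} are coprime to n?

Factor 266: 266 = 2 · 7 · 19.
φ(266) = 266 · (1 − 1/2) · (1 − 1/7) · (1 − 1/19)
       = 266 · 108/266 = 108.

108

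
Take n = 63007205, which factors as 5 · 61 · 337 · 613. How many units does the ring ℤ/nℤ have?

49351680

φ(63007205) = 63007205 · (1 − 1/5) · (1 − 1/61) · (1 − 1/337) · (1 − 1/613)
       = 63007205 · 49351680/63007205 = 49351680.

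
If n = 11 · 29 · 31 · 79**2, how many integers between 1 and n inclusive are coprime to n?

φ(61717249) = 61717249 · (1 − 1/11) · (1 − 1/29) · (1 − 1/31) · (1 − 1/79)
       = 61717249 · 655200/781231 = 51760800.

51760800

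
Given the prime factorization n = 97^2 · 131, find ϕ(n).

1210560

φ(97^2) = 97^1·(97−1) = 97·96 = 9312.
φ(131) = 131 − 1 = 130.
Since φ is multiplicative, φ(1232579) = 9312 · 130 = 1210560.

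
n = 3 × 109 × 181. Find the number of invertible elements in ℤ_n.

38880

φ(59187) = 59187 · (1 − 1/3) · (1 − 1/109) · (1 − 1/181)
       = 59187 · 38880/59187 = 38880.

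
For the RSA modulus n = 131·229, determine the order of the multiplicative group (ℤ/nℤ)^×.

29640

φ(131) = 131 − 1 = 130.
φ(229) = 229 − 1 = 228.
Multiply: 130 · 228 = 29640.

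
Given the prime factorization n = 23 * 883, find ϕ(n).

φ(20309) = 20309 · (1 − 1/23) · (1 − 1/883)
       = 20309 · 19404/20309 = 19404.

19404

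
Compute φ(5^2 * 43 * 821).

688800

φ(882575) = 882575 · (1 − 1/5) · (1 − 1/43) · (1 − 1/821)
       = 882575 · 137760/176515 = 688800.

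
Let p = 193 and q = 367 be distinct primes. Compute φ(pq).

70272

For distinct primes, φ(pq) = (p−1)(q−1) = 192 × 366 = 70272.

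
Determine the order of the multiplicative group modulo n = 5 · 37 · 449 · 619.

39868416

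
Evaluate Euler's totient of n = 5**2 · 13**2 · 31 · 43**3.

7268788800

φ(5^2) = 5^1·(5−1) = 5·4 = 20.
φ(13^2) = 13^1·(13−1) = 13·12 = 156.
φ(31) = 31 − 1 = 30.
φ(43^3) = 43^2·(43−1) = 1849·42 = 77658.
φ(10413429325) = 20 × 156 × 30 × 77658 = 7268788800.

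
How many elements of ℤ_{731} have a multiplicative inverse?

672

Factor 731: 731 = 17 × 43.
φ(17) = 17 − 1 = 16.
φ(43) = 43 − 1 = 42.
Multiply: 16 · 42 = 672.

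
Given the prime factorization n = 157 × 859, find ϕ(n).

φ(157) = 157 − 1 = 156.
φ(859) = 859 − 1 = 858.
Multiply: 156 · 858 = 133848.

133848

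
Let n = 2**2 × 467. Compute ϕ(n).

φ(1868) = 1868 · (1 − 1/2) · (1 − 1/467)
       = 1868 · 466/934 = 932.

932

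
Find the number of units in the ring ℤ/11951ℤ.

Factor 11951: 11951 = 17 · 19 · 37.
φ(11951) = 11951 · (1 − 1/17) · (1 − 1/19) · (1 − 1/37)
       = 11951 · 10368/11951 = 10368.

10368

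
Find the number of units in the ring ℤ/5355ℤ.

Prime factorization: 5355 = 3^2 · 5 · 7 · 17.
φ(5355) = 5355 · (1 − 1/3) · (1 − 1/5) · (1 − 1/7) · (1 − 1/17)
       = 5355 · 768/1785 = 2304.

2304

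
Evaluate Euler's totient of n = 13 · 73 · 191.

164160

φ(181259) = 181259 · (1 − 1/13) · (1 − 1/73) · (1 − 1/191)
       = 181259 · 164160/181259 = 164160.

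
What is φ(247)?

216

247 = 13 × 19.
φ(13) = 13 − 1 = 12.
φ(19) = 19 − 1 = 18.
Since φ is multiplicative, φ(247) = 12 · 18 = 216.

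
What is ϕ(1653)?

1008

1653 = 3 · 19 · 29.
φ(1653) = 1653 · (1 − 1/3) · (1 − 1/19) · (1 − 1/29)
       = 1653 · 1008/1653 = 1008.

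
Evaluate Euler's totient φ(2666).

Prime factorization: 2666 = 2 * 31 * 43.
φ(2666) = 2666 · (1 − 1/2) · (1 − 1/31) · (1 − 1/43)
       = 2666 · 1260/2666 = 1260.

1260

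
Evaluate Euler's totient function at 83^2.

φ(6889) = 6889 · (1 − 1/83)
       = 6889 · 82/83 = 6806.

6806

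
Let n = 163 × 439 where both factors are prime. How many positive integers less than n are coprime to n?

70956

φ(71557) = 71557 · (1 − 1/163) · (1 − 1/439)
       = 71557 · 70956/71557 = 70956.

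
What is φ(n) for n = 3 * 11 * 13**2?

φ(3) = 3 − 1 = 2.
φ(11) = 11 − 1 = 10.
φ(13^2) = 13^2 − 13^1 = 169 − 13 = 156.
φ(5577) = 2 × 10 × 156 = 3120.

3120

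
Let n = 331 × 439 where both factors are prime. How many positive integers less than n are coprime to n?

144540

For distinct primes, φ(pq) = (p−1)(q−1) = 330 × 438 = 144540.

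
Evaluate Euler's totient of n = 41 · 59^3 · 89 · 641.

φ(480383329411) = 480383329411 · (1 − 1/41) · (1 − 1/59) · (1 − 1/89) · (1 − 1/641)
       = 480383329411 · 130662400/138001531 = 454835814400.

454835814400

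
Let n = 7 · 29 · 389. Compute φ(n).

φ(7) = 7 − 1 = 6.
φ(29) = 29 − 1 = 28.
φ(389) = 389 − 1 = 388.
φ(78967) = 6 × 28 × 388 = 65184.

65184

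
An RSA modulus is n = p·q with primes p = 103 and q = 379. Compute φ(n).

For distinct primes, φ(pq) = (p−1)(q−1) = 102 × 378 = 38556.

38556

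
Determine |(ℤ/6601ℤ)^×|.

5280

Prime factorization: 6601 = 7 · 23 · 41.
φ(7) = 7 − 1 = 6.
φ(23) = 23 − 1 = 22.
φ(41) = 41 − 1 = 40.
φ(6601) = 6 × 22 × 40 = 5280.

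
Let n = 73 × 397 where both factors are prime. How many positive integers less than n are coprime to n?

28512

φ(73) = 73 − 1 = 72.
φ(397) = 397 − 1 = 396.
Since φ is multiplicative, φ(28981) = 72 · 396 = 28512.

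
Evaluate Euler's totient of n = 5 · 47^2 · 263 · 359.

811147808

φ(1042835765) = 1042835765 · (1 − 1/5) · (1 − 1/47) · (1 − 1/263) · (1 − 1/359)
       = 1042835765 · 17258464/22187995 = 811147808.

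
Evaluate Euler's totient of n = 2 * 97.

96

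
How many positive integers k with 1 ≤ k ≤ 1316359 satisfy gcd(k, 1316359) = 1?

Prime factorization: 1316359 = 11^3 · 23 · 43.
φ(1316359) = 1316359 · (1 − 1/11) · (1 − 1/23) · (1 − 1/43)
       = 1316359 · 9240/10879 = 1118040.

1118040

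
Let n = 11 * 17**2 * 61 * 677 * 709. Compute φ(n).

78108825600

φ(93079762567) = 93079762567 · (1 − 1/11) · (1 − 1/17) · (1 − 1/61) · (1 − 1/677) · (1 − 1/709)
       = 93079762567 · 4594636800/5475280151 = 78108825600.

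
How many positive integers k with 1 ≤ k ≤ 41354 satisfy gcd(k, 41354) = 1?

18480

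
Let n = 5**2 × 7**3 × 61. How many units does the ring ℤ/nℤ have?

φ(5^2) = 5^2 − 5^1 = 25 − 5 = 20.
φ(7^3) = 7^2·(7−1) = 49·6 = 294.
φ(61) = 61 − 1 = 60.
Since φ is multiplicative, φ(523075) = 20 · 294 · 60 = 352800.

352800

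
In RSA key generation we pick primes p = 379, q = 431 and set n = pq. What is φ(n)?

φ(379) = 379 − 1 = 378.
φ(431) = 431 − 1 = 430.
Since φ is multiplicative, φ(163349) = 378 · 430 = 162540.

162540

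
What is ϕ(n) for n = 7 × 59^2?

φ(7) = 7 − 1 = 6.
φ(59^2) = 59^2 − 59^1 = 3481 − 59 = 3422.
Since φ is multiplicative, φ(24367) = 6 · 3422 = 20532.

20532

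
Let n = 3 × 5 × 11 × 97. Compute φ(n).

7680

φ(3) = 3 − 1 = 2.
φ(5) = 5 − 1 = 4.
φ(11) = 11 − 1 = 10.
φ(97) = 97 − 1 = 96.
φ(16005) = 2 × 4 × 10 × 96 = 7680.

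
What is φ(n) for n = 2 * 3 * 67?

132

φ(2) = 2 − 1 = 1.
φ(3) = 3 − 1 = 2.
φ(67) = 67 − 1 = 66.
Multiply: 1 · 2 · 66 = 132.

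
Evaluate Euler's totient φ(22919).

Prime factorization: 22919 = 13 * 41 * 43.
φ(13) = 13 − 1 = 12.
φ(41) = 41 − 1 = 40.
φ(43) = 43 − 1 = 42.
Since φ is multiplicative, φ(22919) = 12 · 40 · 42 = 20160.

20160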